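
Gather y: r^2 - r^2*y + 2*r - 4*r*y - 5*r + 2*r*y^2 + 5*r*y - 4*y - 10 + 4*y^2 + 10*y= r^2 - 3*r + y^2*(2*r + 4) + y*(-r^2 + r + 6) - 10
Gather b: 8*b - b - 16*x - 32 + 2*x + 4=7*b - 14*x - 28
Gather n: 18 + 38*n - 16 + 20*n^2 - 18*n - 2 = 20*n^2 + 20*n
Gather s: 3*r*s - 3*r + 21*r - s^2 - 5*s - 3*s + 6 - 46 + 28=18*r - s^2 + s*(3*r - 8) - 12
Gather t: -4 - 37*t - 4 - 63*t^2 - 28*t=-63*t^2 - 65*t - 8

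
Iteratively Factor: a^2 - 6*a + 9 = (a - 3)*(a - 3)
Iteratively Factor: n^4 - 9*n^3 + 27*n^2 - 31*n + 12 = (n - 1)*(n^3 - 8*n^2 + 19*n - 12) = (n - 4)*(n - 1)*(n^2 - 4*n + 3) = (n - 4)*(n - 3)*(n - 1)*(n - 1)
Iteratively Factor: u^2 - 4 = (u + 2)*(u - 2)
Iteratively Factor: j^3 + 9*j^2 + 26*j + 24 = (j + 3)*(j^2 + 6*j + 8) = (j + 3)*(j + 4)*(j + 2)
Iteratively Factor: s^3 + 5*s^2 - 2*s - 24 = (s + 3)*(s^2 + 2*s - 8) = (s + 3)*(s + 4)*(s - 2)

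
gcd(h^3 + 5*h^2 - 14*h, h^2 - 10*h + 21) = 1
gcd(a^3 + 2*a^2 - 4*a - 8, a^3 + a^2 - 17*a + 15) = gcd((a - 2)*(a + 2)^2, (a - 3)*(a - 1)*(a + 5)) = 1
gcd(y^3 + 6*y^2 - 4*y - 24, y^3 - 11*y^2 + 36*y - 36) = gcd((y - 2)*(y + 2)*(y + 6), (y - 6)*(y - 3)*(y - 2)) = y - 2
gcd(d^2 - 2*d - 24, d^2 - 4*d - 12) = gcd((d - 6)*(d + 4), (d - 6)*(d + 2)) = d - 6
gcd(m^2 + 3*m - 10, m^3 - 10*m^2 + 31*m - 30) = m - 2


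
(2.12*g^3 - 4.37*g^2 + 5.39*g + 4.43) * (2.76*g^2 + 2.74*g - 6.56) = 5.8512*g^5 - 6.2524*g^4 - 11.0046*g^3 + 55.6626*g^2 - 23.2202*g - 29.0608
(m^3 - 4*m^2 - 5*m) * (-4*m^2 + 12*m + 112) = -4*m^5 + 28*m^4 + 84*m^3 - 508*m^2 - 560*m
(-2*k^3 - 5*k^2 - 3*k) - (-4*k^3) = 2*k^3 - 5*k^2 - 3*k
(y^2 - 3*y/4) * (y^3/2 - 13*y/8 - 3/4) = y^5/2 - 3*y^4/8 - 13*y^3/8 + 15*y^2/32 + 9*y/16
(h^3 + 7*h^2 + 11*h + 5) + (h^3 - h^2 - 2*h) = 2*h^3 + 6*h^2 + 9*h + 5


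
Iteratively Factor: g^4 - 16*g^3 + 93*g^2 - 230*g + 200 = (g - 4)*(g^3 - 12*g^2 + 45*g - 50) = (g - 5)*(g - 4)*(g^2 - 7*g + 10) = (g - 5)^2*(g - 4)*(g - 2)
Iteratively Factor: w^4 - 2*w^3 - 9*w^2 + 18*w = (w)*(w^3 - 2*w^2 - 9*w + 18) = w*(w - 3)*(w^2 + w - 6) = w*(w - 3)*(w + 3)*(w - 2)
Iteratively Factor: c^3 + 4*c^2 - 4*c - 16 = (c - 2)*(c^2 + 6*c + 8) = (c - 2)*(c + 4)*(c + 2)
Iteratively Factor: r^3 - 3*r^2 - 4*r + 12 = (r + 2)*(r^2 - 5*r + 6) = (r - 2)*(r + 2)*(r - 3)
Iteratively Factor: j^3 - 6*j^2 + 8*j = (j)*(j^2 - 6*j + 8) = j*(j - 2)*(j - 4)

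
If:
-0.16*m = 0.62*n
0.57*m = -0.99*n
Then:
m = 0.00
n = 0.00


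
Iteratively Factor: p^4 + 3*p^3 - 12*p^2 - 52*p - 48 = (p + 2)*(p^3 + p^2 - 14*p - 24) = (p + 2)*(p + 3)*(p^2 - 2*p - 8) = (p + 2)^2*(p + 3)*(p - 4)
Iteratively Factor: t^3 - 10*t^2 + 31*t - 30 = (t - 3)*(t^2 - 7*t + 10) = (t - 3)*(t - 2)*(t - 5)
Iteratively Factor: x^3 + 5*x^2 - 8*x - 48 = (x + 4)*(x^2 + x - 12) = (x - 3)*(x + 4)*(x + 4)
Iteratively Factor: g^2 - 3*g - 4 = (g - 4)*(g + 1)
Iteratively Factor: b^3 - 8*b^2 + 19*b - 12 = (b - 4)*(b^2 - 4*b + 3) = (b - 4)*(b - 1)*(b - 3)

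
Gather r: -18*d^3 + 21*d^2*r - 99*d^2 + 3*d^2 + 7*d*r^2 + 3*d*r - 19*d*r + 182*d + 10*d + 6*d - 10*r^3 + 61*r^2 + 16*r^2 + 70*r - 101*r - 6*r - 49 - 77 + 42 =-18*d^3 - 96*d^2 + 198*d - 10*r^3 + r^2*(7*d + 77) + r*(21*d^2 - 16*d - 37) - 84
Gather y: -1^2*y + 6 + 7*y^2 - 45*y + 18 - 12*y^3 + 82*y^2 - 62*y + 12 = -12*y^3 + 89*y^2 - 108*y + 36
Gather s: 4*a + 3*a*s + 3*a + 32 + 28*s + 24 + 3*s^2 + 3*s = 7*a + 3*s^2 + s*(3*a + 31) + 56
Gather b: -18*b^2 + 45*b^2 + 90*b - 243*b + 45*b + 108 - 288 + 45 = 27*b^2 - 108*b - 135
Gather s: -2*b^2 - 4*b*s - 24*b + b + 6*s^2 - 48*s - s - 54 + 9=-2*b^2 - 23*b + 6*s^2 + s*(-4*b - 49) - 45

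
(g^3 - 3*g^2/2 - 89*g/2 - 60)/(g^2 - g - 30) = (g^2 - 13*g/2 - 12)/(g - 6)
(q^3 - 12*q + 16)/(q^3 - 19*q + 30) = (q^3 - 12*q + 16)/(q^3 - 19*q + 30)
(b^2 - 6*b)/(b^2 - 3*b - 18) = b/(b + 3)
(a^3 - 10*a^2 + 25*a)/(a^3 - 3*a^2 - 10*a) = (a - 5)/(a + 2)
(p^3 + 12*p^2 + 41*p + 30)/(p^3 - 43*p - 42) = (p + 5)/(p - 7)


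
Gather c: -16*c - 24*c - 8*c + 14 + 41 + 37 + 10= 102 - 48*c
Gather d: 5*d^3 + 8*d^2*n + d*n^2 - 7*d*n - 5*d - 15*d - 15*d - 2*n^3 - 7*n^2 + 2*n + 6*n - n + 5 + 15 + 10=5*d^3 + 8*d^2*n + d*(n^2 - 7*n - 35) - 2*n^3 - 7*n^2 + 7*n + 30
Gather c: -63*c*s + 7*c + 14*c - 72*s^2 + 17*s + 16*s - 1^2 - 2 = c*(21 - 63*s) - 72*s^2 + 33*s - 3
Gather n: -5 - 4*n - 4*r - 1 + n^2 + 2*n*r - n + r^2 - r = n^2 + n*(2*r - 5) + r^2 - 5*r - 6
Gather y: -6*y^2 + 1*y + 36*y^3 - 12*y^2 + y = 36*y^3 - 18*y^2 + 2*y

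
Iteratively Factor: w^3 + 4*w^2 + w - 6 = (w + 2)*(w^2 + 2*w - 3) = (w - 1)*(w + 2)*(w + 3)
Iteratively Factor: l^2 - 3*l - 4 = (l - 4)*(l + 1)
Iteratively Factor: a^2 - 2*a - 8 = (a + 2)*(a - 4)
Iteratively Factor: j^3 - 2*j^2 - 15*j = (j)*(j^2 - 2*j - 15) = j*(j + 3)*(j - 5)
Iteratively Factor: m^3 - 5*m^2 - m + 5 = (m - 5)*(m^2 - 1) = (m - 5)*(m + 1)*(m - 1)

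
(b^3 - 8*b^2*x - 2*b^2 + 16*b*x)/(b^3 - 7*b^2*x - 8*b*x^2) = (b - 2)/(b + x)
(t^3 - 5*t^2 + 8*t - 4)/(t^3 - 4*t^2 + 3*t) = (t^2 - 4*t + 4)/(t*(t - 3))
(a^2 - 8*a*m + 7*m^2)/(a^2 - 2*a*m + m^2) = (a - 7*m)/(a - m)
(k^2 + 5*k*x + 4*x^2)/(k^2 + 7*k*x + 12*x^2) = (k + x)/(k + 3*x)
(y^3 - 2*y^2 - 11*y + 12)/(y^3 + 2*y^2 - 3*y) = (y - 4)/y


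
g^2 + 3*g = g*(g + 3)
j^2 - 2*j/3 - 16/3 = (j - 8/3)*(j + 2)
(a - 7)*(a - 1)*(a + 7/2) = a^3 - 9*a^2/2 - 21*a + 49/2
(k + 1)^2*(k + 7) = k^3 + 9*k^2 + 15*k + 7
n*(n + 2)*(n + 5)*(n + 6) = n^4 + 13*n^3 + 52*n^2 + 60*n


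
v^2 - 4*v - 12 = (v - 6)*(v + 2)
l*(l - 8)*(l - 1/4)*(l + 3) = l^4 - 21*l^3/4 - 91*l^2/4 + 6*l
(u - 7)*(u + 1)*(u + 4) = u^3 - 2*u^2 - 31*u - 28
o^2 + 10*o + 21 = (o + 3)*(o + 7)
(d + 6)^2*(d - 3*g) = d^3 - 3*d^2*g + 12*d^2 - 36*d*g + 36*d - 108*g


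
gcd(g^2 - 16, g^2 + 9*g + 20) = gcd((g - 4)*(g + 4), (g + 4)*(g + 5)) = g + 4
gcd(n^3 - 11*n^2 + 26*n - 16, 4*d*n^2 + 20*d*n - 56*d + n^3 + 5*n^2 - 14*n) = n - 2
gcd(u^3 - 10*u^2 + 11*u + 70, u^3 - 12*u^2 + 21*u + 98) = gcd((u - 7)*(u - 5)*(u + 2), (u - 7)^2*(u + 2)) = u^2 - 5*u - 14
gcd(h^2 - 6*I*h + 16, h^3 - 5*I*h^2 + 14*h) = h + 2*I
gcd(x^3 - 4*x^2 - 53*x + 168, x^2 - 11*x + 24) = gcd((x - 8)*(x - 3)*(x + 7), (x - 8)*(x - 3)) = x^2 - 11*x + 24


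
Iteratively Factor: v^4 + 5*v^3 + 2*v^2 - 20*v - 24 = (v + 2)*(v^3 + 3*v^2 - 4*v - 12) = (v + 2)^2*(v^2 + v - 6) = (v + 2)^2*(v + 3)*(v - 2)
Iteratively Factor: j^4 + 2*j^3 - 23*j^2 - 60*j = (j - 5)*(j^3 + 7*j^2 + 12*j) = (j - 5)*(j + 4)*(j^2 + 3*j) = j*(j - 5)*(j + 4)*(j + 3)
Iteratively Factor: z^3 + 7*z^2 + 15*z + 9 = (z + 3)*(z^2 + 4*z + 3) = (z + 3)^2*(z + 1)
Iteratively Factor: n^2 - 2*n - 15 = (n + 3)*(n - 5)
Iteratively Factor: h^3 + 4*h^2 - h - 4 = (h + 1)*(h^2 + 3*h - 4) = (h - 1)*(h + 1)*(h + 4)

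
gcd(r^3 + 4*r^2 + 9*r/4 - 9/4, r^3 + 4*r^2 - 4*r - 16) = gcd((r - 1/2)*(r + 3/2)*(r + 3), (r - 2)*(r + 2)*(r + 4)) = 1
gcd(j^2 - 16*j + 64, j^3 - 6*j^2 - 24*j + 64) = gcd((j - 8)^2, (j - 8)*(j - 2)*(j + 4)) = j - 8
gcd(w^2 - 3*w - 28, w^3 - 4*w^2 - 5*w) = 1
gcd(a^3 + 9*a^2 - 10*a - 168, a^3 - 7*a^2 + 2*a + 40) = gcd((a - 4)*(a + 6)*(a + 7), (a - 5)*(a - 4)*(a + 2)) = a - 4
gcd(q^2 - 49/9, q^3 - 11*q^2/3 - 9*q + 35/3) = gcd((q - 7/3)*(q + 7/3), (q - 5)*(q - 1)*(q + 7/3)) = q + 7/3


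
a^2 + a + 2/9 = (a + 1/3)*(a + 2/3)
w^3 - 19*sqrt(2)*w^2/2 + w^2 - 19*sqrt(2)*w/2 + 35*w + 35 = (w + 1)*(w - 7*sqrt(2))*(w - 5*sqrt(2)/2)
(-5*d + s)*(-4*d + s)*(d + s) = 20*d^3 + 11*d^2*s - 8*d*s^2 + s^3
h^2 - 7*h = h*(h - 7)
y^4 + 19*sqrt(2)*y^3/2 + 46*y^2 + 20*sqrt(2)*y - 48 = (y - sqrt(2)/2)*(y + 2*sqrt(2))^2*(y + 6*sqrt(2))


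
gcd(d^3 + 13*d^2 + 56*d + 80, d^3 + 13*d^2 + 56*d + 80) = d^3 + 13*d^2 + 56*d + 80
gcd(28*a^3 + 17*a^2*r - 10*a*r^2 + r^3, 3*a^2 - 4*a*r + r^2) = 1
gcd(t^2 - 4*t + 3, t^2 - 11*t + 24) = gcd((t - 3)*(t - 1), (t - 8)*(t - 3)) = t - 3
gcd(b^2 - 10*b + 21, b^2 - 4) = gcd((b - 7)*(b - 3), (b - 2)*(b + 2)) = 1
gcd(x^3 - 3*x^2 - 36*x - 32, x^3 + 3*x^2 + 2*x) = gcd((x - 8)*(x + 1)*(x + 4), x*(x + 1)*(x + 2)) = x + 1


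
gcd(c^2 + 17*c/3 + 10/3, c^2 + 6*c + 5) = c + 5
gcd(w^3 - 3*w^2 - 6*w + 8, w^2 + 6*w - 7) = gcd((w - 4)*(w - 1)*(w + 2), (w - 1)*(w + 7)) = w - 1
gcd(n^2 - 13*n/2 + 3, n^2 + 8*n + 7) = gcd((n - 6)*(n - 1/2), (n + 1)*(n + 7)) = 1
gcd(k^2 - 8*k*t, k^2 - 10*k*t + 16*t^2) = -k + 8*t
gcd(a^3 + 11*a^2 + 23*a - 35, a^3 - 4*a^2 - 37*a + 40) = a^2 + 4*a - 5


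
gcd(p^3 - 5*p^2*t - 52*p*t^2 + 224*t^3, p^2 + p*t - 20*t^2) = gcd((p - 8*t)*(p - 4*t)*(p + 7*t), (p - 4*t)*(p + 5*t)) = p - 4*t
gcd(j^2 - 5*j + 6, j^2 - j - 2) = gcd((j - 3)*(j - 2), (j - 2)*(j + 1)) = j - 2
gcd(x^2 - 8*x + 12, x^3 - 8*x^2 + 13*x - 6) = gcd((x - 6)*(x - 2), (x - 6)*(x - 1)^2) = x - 6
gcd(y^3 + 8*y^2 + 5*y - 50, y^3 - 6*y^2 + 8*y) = y - 2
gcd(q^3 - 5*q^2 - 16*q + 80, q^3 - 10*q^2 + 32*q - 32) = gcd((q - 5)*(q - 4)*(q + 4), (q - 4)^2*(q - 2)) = q - 4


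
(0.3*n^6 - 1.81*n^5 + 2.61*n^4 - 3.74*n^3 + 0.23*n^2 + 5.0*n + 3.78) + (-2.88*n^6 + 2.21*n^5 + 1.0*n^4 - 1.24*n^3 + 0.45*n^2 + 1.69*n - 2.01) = -2.58*n^6 + 0.4*n^5 + 3.61*n^4 - 4.98*n^3 + 0.68*n^2 + 6.69*n + 1.77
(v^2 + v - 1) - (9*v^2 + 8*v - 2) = -8*v^2 - 7*v + 1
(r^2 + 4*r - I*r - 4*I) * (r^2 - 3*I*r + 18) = r^4 + 4*r^3 - 4*I*r^3 + 15*r^2 - 16*I*r^2 + 60*r - 18*I*r - 72*I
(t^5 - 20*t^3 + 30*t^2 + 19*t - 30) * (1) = t^5 - 20*t^3 + 30*t^2 + 19*t - 30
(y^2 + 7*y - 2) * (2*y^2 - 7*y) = 2*y^4 + 7*y^3 - 53*y^2 + 14*y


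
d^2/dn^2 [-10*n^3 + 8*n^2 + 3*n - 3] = 16 - 60*n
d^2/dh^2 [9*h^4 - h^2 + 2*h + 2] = 108*h^2 - 2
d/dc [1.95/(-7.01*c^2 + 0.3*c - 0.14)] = (27.339*c - 0.585)/(7.01*c^2 - 0.3*c + 0.14)^2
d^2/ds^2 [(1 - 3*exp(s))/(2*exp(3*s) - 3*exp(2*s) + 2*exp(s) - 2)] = (-48*exp(6*s) + 90*exp(5*s) - 45*exp(4*s) - 130*exp(3*s) + 126*exp(2*s) - 32*exp(s) - 8)*exp(s)/(8*exp(9*s) - 36*exp(8*s) + 78*exp(7*s) - 123*exp(6*s) + 150*exp(5*s) - 138*exp(4*s) + 104*exp(3*s) - 60*exp(2*s) + 24*exp(s) - 8)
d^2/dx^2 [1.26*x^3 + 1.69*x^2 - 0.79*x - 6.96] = 7.56*x + 3.38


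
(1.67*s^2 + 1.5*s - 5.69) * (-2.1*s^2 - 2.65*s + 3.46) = -3.507*s^4 - 7.5755*s^3 + 13.7522*s^2 + 20.2685*s - 19.6874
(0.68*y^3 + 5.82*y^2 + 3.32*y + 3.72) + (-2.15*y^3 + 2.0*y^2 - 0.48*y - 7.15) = -1.47*y^3 + 7.82*y^2 + 2.84*y - 3.43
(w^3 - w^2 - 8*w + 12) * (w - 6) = w^4 - 7*w^3 - 2*w^2 + 60*w - 72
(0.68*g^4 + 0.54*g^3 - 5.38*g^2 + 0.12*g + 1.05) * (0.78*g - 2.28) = 0.5304*g^5 - 1.1292*g^4 - 5.4276*g^3 + 12.36*g^2 + 0.5454*g - 2.394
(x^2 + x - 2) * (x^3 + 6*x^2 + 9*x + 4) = x^5 + 7*x^4 + 13*x^3 + x^2 - 14*x - 8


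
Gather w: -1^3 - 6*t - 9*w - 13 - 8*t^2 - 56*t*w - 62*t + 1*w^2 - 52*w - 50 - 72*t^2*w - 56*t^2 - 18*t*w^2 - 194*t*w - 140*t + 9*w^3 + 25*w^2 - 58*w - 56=-64*t^2 - 208*t + 9*w^3 + w^2*(26 - 18*t) + w*(-72*t^2 - 250*t - 119) - 120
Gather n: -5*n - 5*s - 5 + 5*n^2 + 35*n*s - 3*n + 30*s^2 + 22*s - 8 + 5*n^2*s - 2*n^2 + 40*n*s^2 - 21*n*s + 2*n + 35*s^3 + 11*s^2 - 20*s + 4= n^2*(5*s + 3) + n*(40*s^2 + 14*s - 6) + 35*s^3 + 41*s^2 - 3*s - 9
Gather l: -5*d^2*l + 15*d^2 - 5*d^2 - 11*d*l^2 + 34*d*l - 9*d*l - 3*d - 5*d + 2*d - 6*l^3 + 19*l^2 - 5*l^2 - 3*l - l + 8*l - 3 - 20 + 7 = 10*d^2 - 6*d - 6*l^3 + l^2*(14 - 11*d) + l*(-5*d^2 + 25*d + 4) - 16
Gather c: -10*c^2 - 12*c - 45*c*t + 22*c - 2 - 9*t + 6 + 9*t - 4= -10*c^2 + c*(10 - 45*t)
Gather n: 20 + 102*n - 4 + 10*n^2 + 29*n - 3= 10*n^2 + 131*n + 13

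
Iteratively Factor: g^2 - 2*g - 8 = (g + 2)*(g - 4)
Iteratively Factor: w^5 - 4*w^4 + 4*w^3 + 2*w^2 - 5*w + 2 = (w - 2)*(w^4 - 2*w^3 + 2*w - 1) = (w - 2)*(w - 1)*(w^3 - w^2 - w + 1) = (w - 2)*(w - 1)*(w + 1)*(w^2 - 2*w + 1) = (w - 2)*(w - 1)^2*(w + 1)*(w - 1)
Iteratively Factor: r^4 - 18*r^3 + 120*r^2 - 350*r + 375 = (r - 5)*(r^3 - 13*r^2 + 55*r - 75) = (r - 5)^2*(r^2 - 8*r + 15) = (r - 5)^3*(r - 3)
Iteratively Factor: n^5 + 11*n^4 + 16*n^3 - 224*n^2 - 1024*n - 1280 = (n + 4)*(n^4 + 7*n^3 - 12*n^2 - 176*n - 320) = (n - 5)*(n + 4)*(n^3 + 12*n^2 + 48*n + 64) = (n - 5)*(n + 4)^2*(n^2 + 8*n + 16) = (n - 5)*(n + 4)^3*(n + 4)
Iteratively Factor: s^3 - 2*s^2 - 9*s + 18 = (s - 2)*(s^2 - 9) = (s - 3)*(s - 2)*(s + 3)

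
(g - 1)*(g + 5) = g^2 + 4*g - 5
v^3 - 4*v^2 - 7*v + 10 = (v - 5)*(v - 1)*(v + 2)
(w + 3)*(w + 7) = w^2 + 10*w + 21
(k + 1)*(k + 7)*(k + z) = k^3 + k^2*z + 8*k^2 + 8*k*z + 7*k + 7*z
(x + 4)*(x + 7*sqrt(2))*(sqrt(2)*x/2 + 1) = sqrt(2)*x^3/2 + 2*sqrt(2)*x^2 + 8*x^2 + 7*sqrt(2)*x + 32*x + 28*sqrt(2)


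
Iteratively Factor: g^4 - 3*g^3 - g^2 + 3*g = (g - 1)*(g^3 - 2*g^2 - 3*g) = g*(g - 1)*(g^2 - 2*g - 3) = g*(g - 1)*(g + 1)*(g - 3)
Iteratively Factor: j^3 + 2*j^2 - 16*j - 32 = (j - 4)*(j^2 + 6*j + 8) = (j - 4)*(j + 4)*(j + 2)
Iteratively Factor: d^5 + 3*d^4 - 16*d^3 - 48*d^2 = (d)*(d^4 + 3*d^3 - 16*d^2 - 48*d) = d^2*(d^3 + 3*d^2 - 16*d - 48) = d^2*(d + 4)*(d^2 - d - 12) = d^2*(d - 4)*(d + 4)*(d + 3)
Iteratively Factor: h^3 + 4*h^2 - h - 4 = (h - 1)*(h^2 + 5*h + 4) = (h - 1)*(h + 1)*(h + 4)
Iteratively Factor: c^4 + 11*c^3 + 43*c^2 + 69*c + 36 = (c + 3)*(c^3 + 8*c^2 + 19*c + 12) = (c + 3)^2*(c^2 + 5*c + 4) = (c + 1)*(c + 3)^2*(c + 4)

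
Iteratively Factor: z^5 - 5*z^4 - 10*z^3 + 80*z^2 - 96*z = (z + 4)*(z^4 - 9*z^3 + 26*z^2 - 24*z) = z*(z + 4)*(z^3 - 9*z^2 + 26*z - 24) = z*(z - 3)*(z + 4)*(z^2 - 6*z + 8) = z*(z - 3)*(z - 2)*(z + 4)*(z - 4)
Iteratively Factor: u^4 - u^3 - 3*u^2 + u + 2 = (u + 1)*(u^3 - 2*u^2 - u + 2) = (u - 1)*(u + 1)*(u^2 - u - 2) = (u - 1)*(u + 1)^2*(u - 2)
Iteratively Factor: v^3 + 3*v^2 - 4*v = (v - 1)*(v^2 + 4*v) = (v - 1)*(v + 4)*(v)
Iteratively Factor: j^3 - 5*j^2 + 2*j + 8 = (j - 4)*(j^2 - j - 2) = (j - 4)*(j - 2)*(j + 1)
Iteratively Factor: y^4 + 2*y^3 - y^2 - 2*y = (y + 2)*(y^3 - y) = y*(y + 2)*(y^2 - 1) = y*(y - 1)*(y + 2)*(y + 1)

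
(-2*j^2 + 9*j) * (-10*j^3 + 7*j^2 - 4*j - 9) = 20*j^5 - 104*j^4 + 71*j^3 - 18*j^2 - 81*j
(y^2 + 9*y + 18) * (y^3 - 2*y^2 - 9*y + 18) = y^5 + 7*y^4 - 9*y^3 - 99*y^2 + 324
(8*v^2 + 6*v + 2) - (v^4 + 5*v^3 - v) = -v^4 - 5*v^3 + 8*v^2 + 7*v + 2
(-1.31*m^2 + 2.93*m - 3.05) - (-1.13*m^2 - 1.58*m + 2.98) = -0.18*m^2 + 4.51*m - 6.03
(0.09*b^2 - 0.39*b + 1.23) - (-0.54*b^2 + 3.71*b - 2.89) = 0.63*b^2 - 4.1*b + 4.12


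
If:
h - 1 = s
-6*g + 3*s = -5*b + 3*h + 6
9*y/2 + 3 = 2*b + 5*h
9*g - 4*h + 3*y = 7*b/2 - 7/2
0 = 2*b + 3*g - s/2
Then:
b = -10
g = -59/6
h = -98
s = -99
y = -114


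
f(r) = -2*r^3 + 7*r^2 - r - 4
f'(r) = -6*r^2 + 14*r - 1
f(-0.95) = 4.98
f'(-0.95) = -19.72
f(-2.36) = 63.64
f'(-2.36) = -67.46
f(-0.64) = 0.03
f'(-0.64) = -12.42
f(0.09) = -4.03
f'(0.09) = 0.21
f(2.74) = 4.67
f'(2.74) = -7.69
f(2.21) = 6.39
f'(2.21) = 0.64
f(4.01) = -24.41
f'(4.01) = -41.34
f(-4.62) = 347.25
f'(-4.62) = -193.75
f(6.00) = -190.00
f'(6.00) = -133.00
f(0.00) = -4.00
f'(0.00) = -1.00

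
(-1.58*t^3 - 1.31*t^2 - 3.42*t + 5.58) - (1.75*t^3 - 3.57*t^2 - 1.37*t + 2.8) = -3.33*t^3 + 2.26*t^2 - 2.05*t + 2.78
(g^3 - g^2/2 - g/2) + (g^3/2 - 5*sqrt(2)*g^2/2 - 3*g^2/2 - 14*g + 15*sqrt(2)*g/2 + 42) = 3*g^3/2 - 5*sqrt(2)*g^2/2 - 2*g^2 - 29*g/2 + 15*sqrt(2)*g/2 + 42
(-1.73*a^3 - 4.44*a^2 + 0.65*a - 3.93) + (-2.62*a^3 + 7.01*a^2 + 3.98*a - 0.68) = -4.35*a^3 + 2.57*a^2 + 4.63*a - 4.61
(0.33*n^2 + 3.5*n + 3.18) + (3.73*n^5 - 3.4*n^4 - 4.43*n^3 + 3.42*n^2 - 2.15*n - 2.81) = 3.73*n^5 - 3.4*n^4 - 4.43*n^3 + 3.75*n^2 + 1.35*n + 0.37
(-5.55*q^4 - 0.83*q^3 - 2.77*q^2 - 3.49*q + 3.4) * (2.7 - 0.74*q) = 4.107*q^5 - 14.3708*q^4 - 0.1912*q^3 - 4.8964*q^2 - 11.939*q + 9.18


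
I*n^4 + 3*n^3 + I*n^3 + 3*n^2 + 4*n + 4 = (n - 2*I)^2*(n + I)*(I*n + I)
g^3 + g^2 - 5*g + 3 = (g - 1)^2*(g + 3)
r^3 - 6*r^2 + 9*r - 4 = (r - 4)*(r - 1)^2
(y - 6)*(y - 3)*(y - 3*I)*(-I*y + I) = -I*y^4 - 3*y^3 + 10*I*y^3 + 30*y^2 - 27*I*y^2 - 81*y + 18*I*y + 54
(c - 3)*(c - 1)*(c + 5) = c^3 + c^2 - 17*c + 15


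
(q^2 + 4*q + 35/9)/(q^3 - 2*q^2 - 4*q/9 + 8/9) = (9*q^2 + 36*q + 35)/(9*q^3 - 18*q^2 - 4*q + 8)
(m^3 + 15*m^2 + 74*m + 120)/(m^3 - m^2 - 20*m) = (m^2 + 11*m + 30)/(m*(m - 5))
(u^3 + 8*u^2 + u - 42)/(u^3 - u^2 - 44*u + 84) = (u + 3)/(u - 6)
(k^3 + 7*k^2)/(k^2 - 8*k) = k*(k + 7)/(k - 8)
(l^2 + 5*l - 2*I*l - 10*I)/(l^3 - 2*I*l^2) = (l + 5)/l^2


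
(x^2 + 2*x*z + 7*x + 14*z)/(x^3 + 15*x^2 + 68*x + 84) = (x + 2*z)/(x^2 + 8*x + 12)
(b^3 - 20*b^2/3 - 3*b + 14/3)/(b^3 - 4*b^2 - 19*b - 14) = (b - 2/3)/(b + 2)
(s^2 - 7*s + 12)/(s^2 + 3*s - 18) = (s - 4)/(s + 6)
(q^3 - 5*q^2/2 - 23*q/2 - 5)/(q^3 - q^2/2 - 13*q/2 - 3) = (q - 5)/(q - 3)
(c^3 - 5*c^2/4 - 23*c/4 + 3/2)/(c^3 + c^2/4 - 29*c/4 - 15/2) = (4*c - 1)/(4*c + 5)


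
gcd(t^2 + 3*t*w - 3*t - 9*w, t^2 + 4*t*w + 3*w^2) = t + 3*w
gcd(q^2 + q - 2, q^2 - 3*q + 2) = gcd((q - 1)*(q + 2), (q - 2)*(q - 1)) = q - 1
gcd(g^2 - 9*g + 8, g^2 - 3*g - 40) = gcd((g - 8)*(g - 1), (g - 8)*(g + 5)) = g - 8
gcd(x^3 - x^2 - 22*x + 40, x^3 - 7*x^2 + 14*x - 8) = x^2 - 6*x + 8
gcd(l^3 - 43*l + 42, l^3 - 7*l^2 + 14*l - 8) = l - 1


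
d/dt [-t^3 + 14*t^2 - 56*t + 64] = -3*t^2 + 28*t - 56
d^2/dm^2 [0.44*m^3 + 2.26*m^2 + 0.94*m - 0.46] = 2.64*m + 4.52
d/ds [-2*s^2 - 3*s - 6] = -4*s - 3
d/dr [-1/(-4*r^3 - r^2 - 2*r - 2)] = 2*(-6*r^2 - r - 1)/(4*r^3 + r^2 + 2*r + 2)^2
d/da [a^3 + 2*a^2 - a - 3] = 3*a^2 + 4*a - 1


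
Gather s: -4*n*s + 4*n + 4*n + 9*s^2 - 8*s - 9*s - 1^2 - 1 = 8*n + 9*s^2 + s*(-4*n - 17) - 2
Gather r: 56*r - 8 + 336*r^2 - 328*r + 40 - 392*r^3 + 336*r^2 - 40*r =-392*r^3 + 672*r^2 - 312*r + 32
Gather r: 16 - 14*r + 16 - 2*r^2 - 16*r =-2*r^2 - 30*r + 32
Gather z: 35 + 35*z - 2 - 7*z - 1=28*z + 32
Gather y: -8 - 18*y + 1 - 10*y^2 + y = -10*y^2 - 17*y - 7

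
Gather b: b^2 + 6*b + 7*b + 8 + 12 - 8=b^2 + 13*b + 12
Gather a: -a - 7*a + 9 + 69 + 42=120 - 8*a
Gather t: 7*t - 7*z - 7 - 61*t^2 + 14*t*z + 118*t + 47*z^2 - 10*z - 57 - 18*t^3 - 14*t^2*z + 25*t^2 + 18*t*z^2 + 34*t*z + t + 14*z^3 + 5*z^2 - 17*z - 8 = -18*t^3 + t^2*(-14*z - 36) + t*(18*z^2 + 48*z + 126) + 14*z^3 + 52*z^2 - 34*z - 72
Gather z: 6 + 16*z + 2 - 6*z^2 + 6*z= -6*z^2 + 22*z + 8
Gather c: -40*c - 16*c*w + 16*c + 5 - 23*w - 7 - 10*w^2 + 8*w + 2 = c*(-16*w - 24) - 10*w^2 - 15*w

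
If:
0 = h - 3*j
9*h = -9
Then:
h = -1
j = -1/3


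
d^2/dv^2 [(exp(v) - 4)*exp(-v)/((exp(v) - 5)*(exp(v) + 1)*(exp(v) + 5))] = (9*exp(7*v) - 53*exp(6*v) - 138*exp(5*v) + 1314*exp(4*v) + 1725*exp(3*v) - 10425*exp(2*v) - 7500*exp(v) - 2500)*exp(-v)/(exp(9*v) + 3*exp(8*v) - 72*exp(7*v) - 224*exp(6*v) + 1650*exp(5*v) + 5550*exp(4*v) - 10000*exp(3*v) - 45000*exp(2*v) - 46875*exp(v) - 15625)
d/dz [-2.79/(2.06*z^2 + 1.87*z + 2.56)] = (11.4948*z + 5.2173)/(2.06*z^2 + 1.87*z + 2.56)^2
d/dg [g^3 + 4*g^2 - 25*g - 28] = 3*g^2 + 8*g - 25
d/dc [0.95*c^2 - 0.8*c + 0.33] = 1.9*c - 0.8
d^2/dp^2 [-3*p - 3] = 0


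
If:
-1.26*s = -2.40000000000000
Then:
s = 1.90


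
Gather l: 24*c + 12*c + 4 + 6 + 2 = 36*c + 12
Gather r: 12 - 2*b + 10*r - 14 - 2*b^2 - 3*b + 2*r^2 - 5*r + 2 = -2*b^2 - 5*b + 2*r^2 + 5*r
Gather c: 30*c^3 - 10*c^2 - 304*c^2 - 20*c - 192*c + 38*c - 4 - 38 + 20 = 30*c^3 - 314*c^2 - 174*c - 22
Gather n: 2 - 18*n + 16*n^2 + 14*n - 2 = 16*n^2 - 4*n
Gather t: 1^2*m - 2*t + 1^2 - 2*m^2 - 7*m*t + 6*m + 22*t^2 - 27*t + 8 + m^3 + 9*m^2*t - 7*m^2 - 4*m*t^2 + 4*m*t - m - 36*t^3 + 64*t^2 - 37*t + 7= m^3 - 9*m^2 + 6*m - 36*t^3 + t^2*(86 - 4*m) + t*(9*m^2 - 3*m - 66) + 16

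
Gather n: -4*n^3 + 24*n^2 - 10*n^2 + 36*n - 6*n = -4*n^3 + 14*n^2 + 30*n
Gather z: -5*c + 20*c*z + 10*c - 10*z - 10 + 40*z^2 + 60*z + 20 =5*c + 40*z^2 + z*(20*c + 50) + 10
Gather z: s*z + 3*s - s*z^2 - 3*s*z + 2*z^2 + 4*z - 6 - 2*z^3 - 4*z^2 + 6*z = 3*s - 2*z^3 + z^2*(-s - 2) + z*(10 - 2*s) - 6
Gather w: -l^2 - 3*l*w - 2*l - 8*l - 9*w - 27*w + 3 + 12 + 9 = -l^2 - 10*l + w*(-3*l - 36) + 24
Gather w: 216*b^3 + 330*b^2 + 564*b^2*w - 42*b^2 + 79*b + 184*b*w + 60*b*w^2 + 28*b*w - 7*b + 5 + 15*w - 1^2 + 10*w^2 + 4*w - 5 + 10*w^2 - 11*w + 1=216*b^3 + 288*b^2 + 72*b + w^2*(60*b + 20) + w*(564*b^2 + 212*b + 8)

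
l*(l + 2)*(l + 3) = l^3 + 5*l^2 + 6*l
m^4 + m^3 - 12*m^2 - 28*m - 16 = (m - 4)*(m + 1)*(m + 2)^2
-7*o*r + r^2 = r*(-7*o + r)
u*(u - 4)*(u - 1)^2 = u^4 - 6*u^3 + 9*u^2 - 4*u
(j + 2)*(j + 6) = j^2 + 8*j + 12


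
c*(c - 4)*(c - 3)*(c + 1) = c^4 - 6*c^3 + 5*c^2 + 12*c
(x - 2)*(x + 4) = x^2 + 2*x - 8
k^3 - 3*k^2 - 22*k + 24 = (k - 6)*(k - 1)*(k + 4)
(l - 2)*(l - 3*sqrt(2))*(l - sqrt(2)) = l^3 - 4*sqrt(2)*l^2 - 2*l^2 + 6*l + 8*sqrt(2)*l - 12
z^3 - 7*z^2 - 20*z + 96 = (z - 8)*(z - 3)*(z + 4)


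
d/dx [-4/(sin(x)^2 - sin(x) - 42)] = 4*(2*sin(x) - 1)*cos(x)/(sin(x) + cos(x)^2 + 41)^2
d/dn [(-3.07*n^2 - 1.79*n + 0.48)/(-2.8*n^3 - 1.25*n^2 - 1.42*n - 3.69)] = (-8.596*n^4 - 10.024*n^3 + 6.1539*n^2 + 23.8566*n + 7.2867)/(7.84*n^6 + 7.0*n^5 + 9.5145*n^4 + 24.214*n^3 + 11.2414*n^2 + 10.4796*n + 13.6161)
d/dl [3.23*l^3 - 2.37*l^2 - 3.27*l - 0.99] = 9.69*l^2 - 4.74*l - 3.27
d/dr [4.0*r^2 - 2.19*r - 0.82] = 8.0*r - 2.19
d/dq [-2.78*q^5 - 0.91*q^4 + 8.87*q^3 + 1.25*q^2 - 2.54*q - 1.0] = -13.9*q^4 - 3.64*q^3 + 26.61*q^2 + 2.5*q - 2.54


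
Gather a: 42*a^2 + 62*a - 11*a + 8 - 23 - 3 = 42*a^2 + 51*a - 18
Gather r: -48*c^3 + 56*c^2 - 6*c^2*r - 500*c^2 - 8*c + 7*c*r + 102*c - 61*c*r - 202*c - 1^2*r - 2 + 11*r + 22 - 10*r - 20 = -48*c^3 - 444*c^2 - 108*c + r*(-6*c^2 - 54*c)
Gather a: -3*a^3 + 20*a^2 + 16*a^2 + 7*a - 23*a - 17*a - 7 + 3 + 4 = -3*a^3 + 36*a^2 - 33*a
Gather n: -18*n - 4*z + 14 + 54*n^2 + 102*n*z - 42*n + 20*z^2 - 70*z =54*n^2 + n*(102*z - 60) + 20*z^2 - 74*z + 14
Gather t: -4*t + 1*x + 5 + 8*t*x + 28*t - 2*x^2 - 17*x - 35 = t*(8*x + 24) - 2*x^2 - 16*x - 30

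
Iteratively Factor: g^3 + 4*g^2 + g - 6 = (g + 3)*(g^2 + g - 2) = (g - 1)*(g + 3)*(g + 2)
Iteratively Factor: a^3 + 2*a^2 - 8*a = (a)*(a^2 + 2*a - 8) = a*(a - 2)*(a + 4)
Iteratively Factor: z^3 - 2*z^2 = (z - 2)*(z^2) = z*(z - 2)*(z)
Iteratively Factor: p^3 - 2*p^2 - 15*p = (p + 3)*(p^2 - 5*p) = (p - 5)*(p + 3)*(p)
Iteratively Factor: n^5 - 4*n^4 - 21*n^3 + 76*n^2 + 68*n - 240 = (n + 2)*(n^4 - 6*n^3 - 9*n^2 + 94*n - 120) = (n + 2)*(n + 4)*(n^3 - 10*n^2 + 31*n - 30) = (n - 2)*(n + 2)*(n + 4)*(n^2 - 8*n + 15) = (n - 3)*(n - 2)*(n + 2)*(n + 4)*(n - 5)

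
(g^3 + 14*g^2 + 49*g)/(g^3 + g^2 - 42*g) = (g + 7)/(g - 6)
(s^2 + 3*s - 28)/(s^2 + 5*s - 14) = (s - 4)/(s - 2)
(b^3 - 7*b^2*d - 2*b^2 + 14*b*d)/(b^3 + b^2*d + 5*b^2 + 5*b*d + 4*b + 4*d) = b*(b^2 - 7*b*d - 2*b + 14*d)/(b^3 + b^2*d + 5*b^2 + 5*b*d + 4*b + 4*d)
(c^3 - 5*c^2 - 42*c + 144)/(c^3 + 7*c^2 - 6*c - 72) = (c - 8)/(c + 4)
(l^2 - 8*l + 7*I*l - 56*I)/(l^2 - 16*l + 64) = (l + 7*I)/(l - 8)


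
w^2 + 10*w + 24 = (w + 4)*(w + 6)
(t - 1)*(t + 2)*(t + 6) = t^3 + 7*t^2 + 4*t - 12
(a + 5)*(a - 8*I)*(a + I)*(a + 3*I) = a^4 + 5*a^3 - 4*I*a^3 + 29*a^2 - 20*I*a^2 + 145*a + 24*I*a + 120*I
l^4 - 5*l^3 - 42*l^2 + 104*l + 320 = (l - 8)*(l - 4)*(l + 2)*(l + 5)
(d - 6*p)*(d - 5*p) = d^2 - 11*d*p + 30*p^2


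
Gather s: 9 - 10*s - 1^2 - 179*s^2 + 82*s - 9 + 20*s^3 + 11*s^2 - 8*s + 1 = 20*s^3 - 168*s^2 + 64*s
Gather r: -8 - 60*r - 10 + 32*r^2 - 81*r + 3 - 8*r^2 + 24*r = 24*r^2 - 117*r - 15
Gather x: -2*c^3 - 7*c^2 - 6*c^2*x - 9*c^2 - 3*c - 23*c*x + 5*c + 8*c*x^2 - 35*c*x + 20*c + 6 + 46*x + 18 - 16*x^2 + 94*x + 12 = -2*c^3 - 16*c^2 + 22*c + x^2*(8*c - 16) + x*(-6*c^2 - 58*c + 140) + 36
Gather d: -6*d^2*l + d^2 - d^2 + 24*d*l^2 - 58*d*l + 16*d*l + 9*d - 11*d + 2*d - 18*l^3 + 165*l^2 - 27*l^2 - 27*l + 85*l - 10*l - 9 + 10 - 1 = -6*d^2*l + d*(24*l^2 - 42*l) - 18*l^3 + 138*l^2 + 48*l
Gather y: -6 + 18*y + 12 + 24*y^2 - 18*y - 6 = 24*y^2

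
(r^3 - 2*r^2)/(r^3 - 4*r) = r/(r + 2)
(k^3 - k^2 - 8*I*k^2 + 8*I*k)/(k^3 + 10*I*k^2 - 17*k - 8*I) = k*(k^2 - k - 8*I*k + 8*I)/(k^3 + 10*I*k^2 - 17*k - 8*I)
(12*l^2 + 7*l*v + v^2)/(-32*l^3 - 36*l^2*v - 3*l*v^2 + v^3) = (3*l + v)/(-8*l^2 - 7*l*v + v^2)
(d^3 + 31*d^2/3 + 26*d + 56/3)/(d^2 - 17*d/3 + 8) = (3*d^3 + 31*d^2 + 78*d + 56)/(3*d^2 - 17*d + 24)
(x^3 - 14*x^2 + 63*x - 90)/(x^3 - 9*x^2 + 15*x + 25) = (x^2 - 9*x + 18)/(x^2 - 4*x - 5)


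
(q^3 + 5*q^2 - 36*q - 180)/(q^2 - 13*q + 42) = (q^2 + 11*q + 30)/(q - 7)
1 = 1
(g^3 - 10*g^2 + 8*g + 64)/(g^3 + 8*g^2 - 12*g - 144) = (g^2 - 6*g - 16)/(g^2 + 12*g + 36)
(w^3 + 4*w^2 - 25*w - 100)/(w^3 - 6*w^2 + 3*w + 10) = (w^2 + 9*w + 20)/(w^2 - w - 2)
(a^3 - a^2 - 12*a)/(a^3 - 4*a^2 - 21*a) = (a - 4)/(a - 7)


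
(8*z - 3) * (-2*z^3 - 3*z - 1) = -16*z^4 + 6*z^3 - 24*z^2 + z + 3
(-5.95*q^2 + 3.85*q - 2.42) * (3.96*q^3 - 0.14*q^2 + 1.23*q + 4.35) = -23.562*q^5 + 16.079*q^4 - 17.4407*q^3 - 20.8082*q^2 + 13.7709*q - 10.527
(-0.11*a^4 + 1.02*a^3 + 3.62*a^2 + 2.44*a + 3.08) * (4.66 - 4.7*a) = 0.517*a^5 - 5.3066*a^4 - 12.2608*a^3 + 5.4012*a^2 - 3.1056*a + 14.3528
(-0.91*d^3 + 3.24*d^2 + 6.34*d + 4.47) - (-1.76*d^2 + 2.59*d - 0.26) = -0.91*d^3 + 5.0*d^2 + 3.75*d + 4.73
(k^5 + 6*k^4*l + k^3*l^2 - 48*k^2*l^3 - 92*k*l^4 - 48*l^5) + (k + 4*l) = k^5 + 6*k^4*l + k^3*l^2 - 48*k^2*l^3 - 92*k*l^4 + k - 48*l^5 + 4*l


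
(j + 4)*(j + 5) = j^2 + 9*j + 20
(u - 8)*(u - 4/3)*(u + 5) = u^3 - 13*u^2/3 - 36*u + 160/3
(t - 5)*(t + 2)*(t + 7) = t^3 + 4*t^2 - 31*t - 70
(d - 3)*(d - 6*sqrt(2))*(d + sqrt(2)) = d^3 - 5*sqrt(2)*d^2 - 3*d^2 - 12*d + 15*sqrt(2)*d + 36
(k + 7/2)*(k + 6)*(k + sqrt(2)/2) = k^3 + sqrt(2)*k^2/2 + 19*k^2/2 + 19*sqrt(2)*k/4 + 21*k + 21*sqrt(2)/2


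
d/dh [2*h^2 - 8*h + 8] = 4*h - 8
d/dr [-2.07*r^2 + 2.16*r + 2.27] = 2.16 - 4.14*r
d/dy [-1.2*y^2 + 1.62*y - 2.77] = 1.62 - 2.4*y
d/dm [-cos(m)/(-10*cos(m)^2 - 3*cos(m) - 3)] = (10*cos(m)^2 - 3)*sin(m)/(-10*sin(m)^2 + 3*cos(m) + 13)^2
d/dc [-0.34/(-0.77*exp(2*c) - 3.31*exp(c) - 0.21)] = (-0.5236*exp(c) - 1.1254)*exp(c)/(0.77*exp(2*c) + 3.31*exp(c) + 0.21)^2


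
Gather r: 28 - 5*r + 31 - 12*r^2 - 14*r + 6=-12*r^2 - 19*r + 65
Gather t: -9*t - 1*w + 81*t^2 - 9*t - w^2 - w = 81*t^2 - 18*t - w^2 - 2*w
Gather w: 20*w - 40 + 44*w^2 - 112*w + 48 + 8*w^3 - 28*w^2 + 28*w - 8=8*w^3 + 16*w^2 - 64*w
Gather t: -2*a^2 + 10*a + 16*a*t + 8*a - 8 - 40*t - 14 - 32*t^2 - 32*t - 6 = -2*a^2 + 18*a - 32*t^2 + t*(16*a - 72) - 28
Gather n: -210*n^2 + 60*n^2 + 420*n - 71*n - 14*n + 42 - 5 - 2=-150*n^2 + 335*n + 35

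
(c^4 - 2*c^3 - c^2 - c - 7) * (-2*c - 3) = -2*c^5 + c^4 + 8*c^3 + 5*c^2 + 17*c + 21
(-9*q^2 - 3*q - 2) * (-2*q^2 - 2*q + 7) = 18*q^4 + 24*q^3 - 53*q^2 - 17*q - 14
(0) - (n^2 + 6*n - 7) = -n^2 - 6*n + 7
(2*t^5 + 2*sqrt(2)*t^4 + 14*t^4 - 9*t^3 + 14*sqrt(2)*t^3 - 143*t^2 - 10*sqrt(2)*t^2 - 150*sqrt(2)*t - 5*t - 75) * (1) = 2*t^5 + 2*sqrt(2)*t^4 + 14*t^4 - 9*t^3 + 14*sqrt(2)*t^3 - 143*t^2 - 10*sqrt(2)*t^2 - 150*sqrt(2)*t - 5*t - 75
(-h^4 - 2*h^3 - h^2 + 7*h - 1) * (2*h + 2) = -2*h^5 - 6*h^4 - 6*h^3 + 12*h^2 + 12*h - 2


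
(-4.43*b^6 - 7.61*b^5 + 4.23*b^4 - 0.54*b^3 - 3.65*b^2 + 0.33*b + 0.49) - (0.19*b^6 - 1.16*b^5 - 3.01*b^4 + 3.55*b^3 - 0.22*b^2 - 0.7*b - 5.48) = -4.62*b^6 - 6.45*b^5 + 7.24*b^4 - 4.09*b^3 - 3.43*b^2 + 1.03*b + 5.97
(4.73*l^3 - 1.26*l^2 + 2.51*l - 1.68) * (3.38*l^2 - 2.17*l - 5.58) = 15.9874*l^5 - 14.5229*l^4 - 15.1754*l^3 - 4.0943*l^2 - 10.3602*l + 9.3744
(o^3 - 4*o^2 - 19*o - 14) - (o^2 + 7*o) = o^3 - 5*o^2 - 26*o - 14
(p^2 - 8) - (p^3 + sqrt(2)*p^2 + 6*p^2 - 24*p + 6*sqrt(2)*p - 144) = -p^3 - 5*p^2 - sqrt(2)*p^2 - 6*sqrt(2)*p + 24*p + 136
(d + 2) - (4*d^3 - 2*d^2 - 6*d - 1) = -4*d^3 + 2*d^2 + 7*d + 3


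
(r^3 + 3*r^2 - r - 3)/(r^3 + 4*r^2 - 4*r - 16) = (r^3 + 3*r^2 - r - 3)/(r^3 + 4*r^2 - 4*r - 16)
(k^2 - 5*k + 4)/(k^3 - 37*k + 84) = (k - 1)/(k^2 + 4*k - 21)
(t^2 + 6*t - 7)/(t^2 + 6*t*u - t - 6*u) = (t + 7)/(t + 6*u)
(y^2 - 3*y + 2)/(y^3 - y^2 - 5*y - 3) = (-y^2 + 3*y - 2)/(-y^3 + y^2 + 5*y + 3)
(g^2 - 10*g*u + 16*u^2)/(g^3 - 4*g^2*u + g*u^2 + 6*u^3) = (-g + 8*u)/(-g^2 + 2*g*u + 3*u^2)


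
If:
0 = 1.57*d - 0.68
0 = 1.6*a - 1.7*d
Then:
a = 0.46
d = 0.43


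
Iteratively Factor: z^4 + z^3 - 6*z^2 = (z + 3)*(z^3 - 2*z^2) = z*(z + 3)*(z^2 - 2*z) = z^2*(z + 3)*(z - 2)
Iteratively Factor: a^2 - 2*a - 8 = (a + 2)*(a - 4)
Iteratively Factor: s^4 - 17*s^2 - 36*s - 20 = (s + 1)*(s^3 - s^2 - 16*s - 20) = (s + 1)*(s + 2)*(s^2 - 3*s - 10) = (s - 5)*(s + 1)*(s + 2)*(s + 2)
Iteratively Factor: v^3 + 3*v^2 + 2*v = (v + 2)*(v^2 + v) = (v + 1)*(v + 2)*(v)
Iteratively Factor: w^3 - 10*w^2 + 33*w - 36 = (w - 4)*(w^2 - 6*w + 9) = (w - 4)*(w - 3)*(w - 3)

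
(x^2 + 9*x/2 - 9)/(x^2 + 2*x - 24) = (x - 3/2)/(x - 4)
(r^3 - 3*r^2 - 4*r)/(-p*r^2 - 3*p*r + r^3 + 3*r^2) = (-r^2 + 3*r + 4)/(p*r + 3*p - r^2 - 3*r)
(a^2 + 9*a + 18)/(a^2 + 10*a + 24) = (a + 3)/(a + 4)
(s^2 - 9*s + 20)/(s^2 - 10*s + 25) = (s - 4)/(s - 5)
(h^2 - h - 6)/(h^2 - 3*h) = (h + 2)/h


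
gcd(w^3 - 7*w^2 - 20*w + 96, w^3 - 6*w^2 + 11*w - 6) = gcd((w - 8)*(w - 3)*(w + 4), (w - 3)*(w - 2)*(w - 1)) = w - 3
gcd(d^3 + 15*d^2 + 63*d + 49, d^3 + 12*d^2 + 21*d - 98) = d^2 + 14*d + 49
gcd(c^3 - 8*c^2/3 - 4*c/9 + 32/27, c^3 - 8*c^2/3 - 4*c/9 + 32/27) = c^3 - 8*c^2/3 - 4*c/9 + 32/27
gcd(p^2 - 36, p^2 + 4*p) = 1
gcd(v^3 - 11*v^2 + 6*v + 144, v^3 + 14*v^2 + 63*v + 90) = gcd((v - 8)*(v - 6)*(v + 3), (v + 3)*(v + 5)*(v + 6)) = v + 3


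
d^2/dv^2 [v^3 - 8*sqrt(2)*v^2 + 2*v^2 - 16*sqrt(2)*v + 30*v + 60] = 6*v - 16*sqrt(2) + 4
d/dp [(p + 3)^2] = 2*p + 6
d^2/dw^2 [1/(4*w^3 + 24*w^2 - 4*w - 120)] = (-3*(w + 2)*(w^3 + 6*w^2 - w - 30) + (3*w^2 + 12*w - 1)^2)/(2*(w^3 + 6*w^2 - w - 30)^3)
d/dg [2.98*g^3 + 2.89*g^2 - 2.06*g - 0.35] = 8.94*g^2 + 5.78*g - 2.06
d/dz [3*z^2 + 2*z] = 6*z + 2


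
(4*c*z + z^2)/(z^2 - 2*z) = (4*c + z)/(z - 2)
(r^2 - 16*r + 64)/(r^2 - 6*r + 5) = (r^2 - 16*r + 64)/(r^2 - 6*r + 5)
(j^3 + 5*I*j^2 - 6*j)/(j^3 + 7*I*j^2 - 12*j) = (j + 2*I)/(j + 4*I)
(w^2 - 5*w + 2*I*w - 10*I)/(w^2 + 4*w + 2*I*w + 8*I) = (w - 5)/(w + 4)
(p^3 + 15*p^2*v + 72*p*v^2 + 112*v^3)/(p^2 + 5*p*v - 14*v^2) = (p^2 + 8*p*v + 16*v^2)/(p - 2*v)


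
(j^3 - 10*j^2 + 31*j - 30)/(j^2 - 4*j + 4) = (j^2 - 8*j + 15)/(j - 2)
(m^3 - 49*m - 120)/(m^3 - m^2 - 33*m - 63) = (m^2 - 3*m - 40)/(m^2 - 4*m - 21)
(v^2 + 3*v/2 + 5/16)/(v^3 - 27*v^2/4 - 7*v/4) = (v + 5/4)/(v*(v - 7))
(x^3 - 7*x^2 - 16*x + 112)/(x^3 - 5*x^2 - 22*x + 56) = (x - 4)/(x - 2)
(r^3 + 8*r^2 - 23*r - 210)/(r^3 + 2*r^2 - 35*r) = (r + 6)/r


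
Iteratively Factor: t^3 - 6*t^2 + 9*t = (t - 3)*(t^2 - 3*t) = t*(t - 3)*(t - 3)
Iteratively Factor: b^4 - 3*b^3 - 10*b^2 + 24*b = (b - 2)*(b^3 - b^2 - 12*b) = (b - 4)*(b - 2)*(b^2 + 3*b) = b*(b - 4)*(b - 2)*(b + 3)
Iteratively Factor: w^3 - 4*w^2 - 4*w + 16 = (w - 2)*(w^2 - 2*w - 8) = (w - 2)*(w + 2)*(w - 4)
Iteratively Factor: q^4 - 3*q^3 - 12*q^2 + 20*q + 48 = (q - 3)*(q^3 - 12*q - 16) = (q - 4)*(q - 3)*(q^2 + 4*q + 4) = (q - 4)*(q - 3)*(q + 2)*(q + 2)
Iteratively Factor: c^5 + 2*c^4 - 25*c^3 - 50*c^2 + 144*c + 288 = (c + 4)*(c^4 - 2*c^3 - 17*c^2 + 18*c + 72) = (c - 3)*(c + 4)*(c^3 + c^2 - 14*c - 24) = (c - 3)*(c + 2)*(c + 4)*(c^2 - c - 12) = (c - 4)*(c - 3)*(c + 2)*(c + 4)*(c + 3)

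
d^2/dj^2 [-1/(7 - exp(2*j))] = 4*(exp(2*j) + 7)*exp(2*j)/(exp(2*j) - 7)^3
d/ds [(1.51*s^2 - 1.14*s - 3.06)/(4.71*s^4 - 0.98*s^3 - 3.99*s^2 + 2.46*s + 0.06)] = (-14.2242*s^5 + 17.588*s^4 + 55.416*s^3 - 9.8304*s^2 - 24.2376*s + 7.4592)/(22.1841*s^8 - 9.2316*s^7 - 36.6254*s^6 + 30.9936*s^5 + 11.6637*s^4 - 19.7484*s^3 + 5.5728*s^2 + 0.2952*s + 0.0036)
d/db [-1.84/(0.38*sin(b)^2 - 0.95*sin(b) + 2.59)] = (1.3984*sin(b) - 1.748)*cos(b)/(0.38*sin(b)^2 - 0.95*sin(b) + 2.59)^2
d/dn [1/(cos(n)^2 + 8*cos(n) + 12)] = 2*(cos(n) + 4)*sin(n)/(cos(n)^2 + 8*cos(n) + 12)^2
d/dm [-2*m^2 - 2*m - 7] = -4*m - 2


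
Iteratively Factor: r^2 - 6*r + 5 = (r - 5)*(r - 1)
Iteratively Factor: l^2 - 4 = (l - 2)*(l + 2)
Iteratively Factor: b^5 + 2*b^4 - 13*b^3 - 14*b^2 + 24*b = (b - 1)*(b^4 + 3*b^3 - 10*b^2 - 24*b) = (b - 3)*(b - 1)*(b^3 + 6*b^2 + 8*b) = (b - 3)*(b - 1)*(b + 4)*(b^2 + 2*b) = (b - 3)*(b - 1)*(b + 2)*(b + 4)*(b)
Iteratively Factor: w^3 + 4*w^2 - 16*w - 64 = (w + 4)*(w^2 - 16) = (w - 4)*(w + 4)*(w + 4)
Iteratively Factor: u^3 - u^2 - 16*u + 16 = (u + 4)*(u^2 - 5*u + 4) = (u - 1)*(u + 4)*(u - 4)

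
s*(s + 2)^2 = s^3 + 4*s^2 + 4*s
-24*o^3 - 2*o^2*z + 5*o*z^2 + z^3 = (-2*o + z)*(3*o + z)*(4*o + z)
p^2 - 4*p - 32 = (p - 8)*(p + 4)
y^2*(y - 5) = y^3 - 5*y^2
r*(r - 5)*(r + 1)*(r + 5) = r^4 + r^3 - 25*r^2 - 25*r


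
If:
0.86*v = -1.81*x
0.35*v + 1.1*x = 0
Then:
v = 0.00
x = 0.00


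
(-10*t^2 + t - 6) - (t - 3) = -10*t^2 - 3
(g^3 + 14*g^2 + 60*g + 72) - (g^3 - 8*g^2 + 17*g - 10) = 22*g^2 + 43*g + 82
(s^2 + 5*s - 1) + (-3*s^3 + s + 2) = -3*s^3 + s^2 + 6*s + 1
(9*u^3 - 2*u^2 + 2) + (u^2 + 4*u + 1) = 9*u^3 - u^2 + 4*u + 3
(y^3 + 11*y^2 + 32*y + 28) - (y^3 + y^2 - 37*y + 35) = 10*y^2 + 69*y - 7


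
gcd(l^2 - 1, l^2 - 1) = l^2 - 1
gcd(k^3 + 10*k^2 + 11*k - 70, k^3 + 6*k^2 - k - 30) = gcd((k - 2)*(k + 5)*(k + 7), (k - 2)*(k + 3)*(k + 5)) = k^2 + 3*k - 10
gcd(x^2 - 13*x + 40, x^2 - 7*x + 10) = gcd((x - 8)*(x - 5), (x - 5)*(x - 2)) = x - 5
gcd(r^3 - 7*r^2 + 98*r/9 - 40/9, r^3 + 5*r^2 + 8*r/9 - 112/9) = r - 4/3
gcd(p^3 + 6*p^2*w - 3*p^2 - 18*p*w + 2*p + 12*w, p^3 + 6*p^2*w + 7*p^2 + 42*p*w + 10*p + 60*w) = p + 6*w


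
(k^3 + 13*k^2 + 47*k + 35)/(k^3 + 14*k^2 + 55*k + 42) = (k + 5)/(k + 6)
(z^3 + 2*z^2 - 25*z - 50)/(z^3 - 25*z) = (z + 2)/z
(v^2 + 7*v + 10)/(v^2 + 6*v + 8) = (v + 5)/(v + 4)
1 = 1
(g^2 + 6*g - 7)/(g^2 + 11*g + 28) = (g - 1)/(g + 4)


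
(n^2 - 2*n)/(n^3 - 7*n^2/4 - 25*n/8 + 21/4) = 8*n/(8*n^2 + 2*n - 21)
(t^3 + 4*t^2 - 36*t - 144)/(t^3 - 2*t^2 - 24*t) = (t + 6)/t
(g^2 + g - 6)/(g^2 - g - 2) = (g + 3)/(g + 1)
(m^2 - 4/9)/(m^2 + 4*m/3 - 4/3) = (m + 2/3)/(m + 2)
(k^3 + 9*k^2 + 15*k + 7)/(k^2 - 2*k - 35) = (k^3 + 9*k^2 + 15*k + 7)/(k^2 - 2*k - 35)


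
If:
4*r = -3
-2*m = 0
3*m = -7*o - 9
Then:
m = 0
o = -9/7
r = -3/4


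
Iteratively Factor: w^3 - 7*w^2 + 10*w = (w - 5)*(w^2 - 2*w) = (w - 5)*(w - 2)*(w)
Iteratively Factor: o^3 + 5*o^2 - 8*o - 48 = (o + 4)*(o^2 + o - 12) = (o + 4)^2*(o - 3)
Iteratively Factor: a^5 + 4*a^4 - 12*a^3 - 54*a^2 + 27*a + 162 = (a + 3)*(a^4 + a^3 - 15*a^2 - 9*a + 54) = (a - 3)*(a + 3)*(a^3 + 4*a^2 - 3*a - 18) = (a - 3)*(a + 3)^2*(a^2 + a - 6) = (a - 3)*(a - 2)*(a + 3)^2*(a + 3)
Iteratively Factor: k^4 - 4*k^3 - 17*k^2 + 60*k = (k)*(k^3 - 4*k^2 - 17*k + 60) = k*(k - 3)*(k^2 - k - 20) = k*(k - 3)*(k + 4)*(k - 5)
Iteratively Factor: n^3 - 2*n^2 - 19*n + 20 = (n - 5)*(n^2 + 3*n - 4) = (n - 5)*(n - 1)*(n + 4)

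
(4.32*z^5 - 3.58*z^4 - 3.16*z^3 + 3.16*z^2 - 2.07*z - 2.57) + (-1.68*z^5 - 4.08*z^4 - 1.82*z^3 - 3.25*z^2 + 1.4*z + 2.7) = 2.64*z^5 - 7.66*z^4 - 4.98*z^3 - 0.0899999999999999*z^2 - 0.67*z + 0.13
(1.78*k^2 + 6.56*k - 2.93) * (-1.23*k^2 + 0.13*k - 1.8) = -2.1894*k^4 - 7.8374*k^3 + 1.2527*k^2 - 12.1889*k + 5.274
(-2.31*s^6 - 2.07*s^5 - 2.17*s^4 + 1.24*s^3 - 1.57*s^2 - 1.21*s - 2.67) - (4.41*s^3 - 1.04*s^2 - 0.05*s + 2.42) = -2.31*s^6 - 2.07*s^5 - 2.17*s^4 - 3.17*s^3 - 0.53*s^2 - 1.16*s - 5.09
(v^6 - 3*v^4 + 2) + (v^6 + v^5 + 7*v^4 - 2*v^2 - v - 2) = 2*v^6 + v^5 + 4*v^4 - 2*v^2 - v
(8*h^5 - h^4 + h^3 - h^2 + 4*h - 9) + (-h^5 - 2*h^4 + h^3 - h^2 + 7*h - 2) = 7*h^5 - 3*h^4 + 2*h^3 - 2*h^2 + 11*h - 11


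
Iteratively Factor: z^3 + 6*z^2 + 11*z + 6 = (z + 2)*(z^2 + 4*z + 3) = (z + 1)*(z + 2)*(z + 3)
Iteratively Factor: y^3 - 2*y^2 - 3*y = (y)*(y^2 - 2*y - 3) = y*(y + 1)*(y - 3)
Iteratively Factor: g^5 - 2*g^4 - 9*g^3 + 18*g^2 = (g - 3)*(g^4 + g^3 - 6*g^2) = (g - 3)*(g + 3)*(g^3 - 2*g^2) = g*(g - 3)*(g + 3)*(g^2 - 2*g) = g*(g - 3)*(g - 2)*(g + 3)*(g)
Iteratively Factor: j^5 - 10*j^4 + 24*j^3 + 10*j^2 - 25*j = (j + 1)*(j^4 - 11*j^3 + 35*j^2 - 25*j) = j*(j + 1)*(j^3 - 11*j^2 + 35*j - 25) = j*(j - 1)*(j + 1)*(j^2 - 10*j + 25) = j*(j - 5)*(j - 1)*(j + 1)*(j - 5)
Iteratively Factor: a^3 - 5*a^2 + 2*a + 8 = (a + 1)*(a^2 - 6*a + 8) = (a - 4)*(a + 1)*(a - 2)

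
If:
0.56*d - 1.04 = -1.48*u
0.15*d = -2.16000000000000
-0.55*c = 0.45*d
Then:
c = 11.78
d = -14.40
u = 6.15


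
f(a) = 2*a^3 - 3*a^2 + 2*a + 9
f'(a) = 6*a^2 - 6*a + 2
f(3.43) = 61.27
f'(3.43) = 52.01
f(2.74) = 33.10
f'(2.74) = 30.61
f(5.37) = 242.94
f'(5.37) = 142.80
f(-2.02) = -23.77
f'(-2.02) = 38.60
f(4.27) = 118.55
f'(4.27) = 85.78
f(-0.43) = 7.43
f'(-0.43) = 5.69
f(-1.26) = -2.28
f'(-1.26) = 19.09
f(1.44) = 11.63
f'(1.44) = 5.80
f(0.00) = 9.00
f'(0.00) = 2.00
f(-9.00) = -1710.00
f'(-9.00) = 542.00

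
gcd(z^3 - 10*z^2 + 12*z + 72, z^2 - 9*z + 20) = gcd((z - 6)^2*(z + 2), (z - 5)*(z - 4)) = 1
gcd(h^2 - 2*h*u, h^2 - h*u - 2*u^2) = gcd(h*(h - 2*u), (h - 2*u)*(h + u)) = -h + 2*u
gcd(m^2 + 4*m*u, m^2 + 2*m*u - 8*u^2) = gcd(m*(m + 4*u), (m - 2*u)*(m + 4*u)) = m + 4*u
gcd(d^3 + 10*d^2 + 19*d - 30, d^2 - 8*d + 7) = d - 1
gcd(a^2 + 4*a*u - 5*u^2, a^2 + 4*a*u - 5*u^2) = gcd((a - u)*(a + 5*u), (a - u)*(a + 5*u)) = -a^2 - 4*a*u + 5*u^2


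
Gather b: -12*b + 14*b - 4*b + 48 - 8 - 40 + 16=16 - 2*b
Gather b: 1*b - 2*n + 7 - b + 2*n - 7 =0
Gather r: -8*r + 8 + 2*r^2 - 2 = 2*r^2 - 8*r + 6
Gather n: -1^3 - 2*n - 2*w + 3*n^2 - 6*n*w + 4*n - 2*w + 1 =3*n^2 + n*(2 - 6*w) - 4*w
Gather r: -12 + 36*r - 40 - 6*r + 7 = 30*r - 45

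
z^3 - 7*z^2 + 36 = (z - 6)*(z - 3)*(z + 2)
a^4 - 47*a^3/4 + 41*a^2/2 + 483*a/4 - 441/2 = (a - 7)*(a - 6)*(a - 7/4)*(a + 3)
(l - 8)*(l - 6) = l^2 - 14*l + 48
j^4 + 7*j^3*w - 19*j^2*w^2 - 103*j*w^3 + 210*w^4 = (j - 3*w)*(j - 2*w)*(j + 5*w)*(j + 7*w)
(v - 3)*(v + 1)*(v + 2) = v^3 - 7*v - 6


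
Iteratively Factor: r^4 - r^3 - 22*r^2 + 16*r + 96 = (r - 3)*(r^3 + 2*r^2 - 16*r - 32) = (r - 4)*(r - 3)*(r^2 + 6*r + 8) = (r - 4)*(r - 3)*(r + 2)*(r + 4)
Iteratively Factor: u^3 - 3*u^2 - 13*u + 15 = (u - 5)*(u^2 + 2*u - 3) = (u - 5)*(u + 3)*(u - 1)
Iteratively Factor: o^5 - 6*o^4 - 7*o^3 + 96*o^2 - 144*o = (o)*(o^4 - 6*o^3 - 7*o^2 + 96*o - 144) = o*(o - 4)*(o^3 - 2*o^2 - 15*o + 36) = o*(o - 4)*(o - 3)*(o^2 + o - 12) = o*(o - 4)*(o - 3)*(o + 4)*(o - 3)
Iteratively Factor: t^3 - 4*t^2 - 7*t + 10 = (t - 1)*(t^2 - 3*t - 10) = (t - 5)*(t - 1)*(t + 2)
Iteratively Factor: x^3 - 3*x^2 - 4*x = (x)*(x^2 - 3*x - 4) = x*(x - 4)*(x + 1)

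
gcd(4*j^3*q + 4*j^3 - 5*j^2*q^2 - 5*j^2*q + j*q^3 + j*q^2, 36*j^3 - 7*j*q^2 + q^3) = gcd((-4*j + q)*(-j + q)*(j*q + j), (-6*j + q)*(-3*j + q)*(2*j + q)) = 1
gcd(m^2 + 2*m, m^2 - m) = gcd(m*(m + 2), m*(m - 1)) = m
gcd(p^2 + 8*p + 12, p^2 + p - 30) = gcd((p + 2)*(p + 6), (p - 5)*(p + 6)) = p + 6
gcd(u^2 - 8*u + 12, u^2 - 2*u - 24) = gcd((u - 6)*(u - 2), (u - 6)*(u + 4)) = u - 6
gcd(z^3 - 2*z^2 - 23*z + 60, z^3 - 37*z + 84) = z^2 - 7*z + 12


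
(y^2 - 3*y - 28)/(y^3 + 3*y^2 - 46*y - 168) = 1/(y + 6)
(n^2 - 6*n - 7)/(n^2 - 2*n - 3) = (n - 7)/(n - 3)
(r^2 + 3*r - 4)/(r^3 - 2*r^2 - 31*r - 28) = (r - 1)/(r^2 - 6*r - 7)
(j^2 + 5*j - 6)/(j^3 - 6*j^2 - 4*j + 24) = (j^2 + 5*j - 6)/(j^3 - 6*j^2 - 4*j + 24)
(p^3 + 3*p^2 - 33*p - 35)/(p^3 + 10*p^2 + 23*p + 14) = (p - 5)/(p + 2)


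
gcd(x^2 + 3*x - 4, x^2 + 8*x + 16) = x + 4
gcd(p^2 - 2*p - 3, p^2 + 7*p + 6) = p + 1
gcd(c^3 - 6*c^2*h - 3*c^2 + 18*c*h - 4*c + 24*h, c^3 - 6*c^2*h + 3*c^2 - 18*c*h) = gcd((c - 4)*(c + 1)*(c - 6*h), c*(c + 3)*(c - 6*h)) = c - 6*h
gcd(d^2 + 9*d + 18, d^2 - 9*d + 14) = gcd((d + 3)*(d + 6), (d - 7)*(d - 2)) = 1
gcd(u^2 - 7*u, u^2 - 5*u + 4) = 1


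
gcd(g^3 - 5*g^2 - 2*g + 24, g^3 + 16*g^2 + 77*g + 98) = g + 2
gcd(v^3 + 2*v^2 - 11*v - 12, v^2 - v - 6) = v - 3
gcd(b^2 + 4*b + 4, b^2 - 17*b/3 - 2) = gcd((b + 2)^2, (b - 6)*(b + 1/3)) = 1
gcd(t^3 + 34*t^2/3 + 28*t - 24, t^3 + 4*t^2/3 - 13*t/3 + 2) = t - 2/3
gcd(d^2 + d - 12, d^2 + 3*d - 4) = d + 4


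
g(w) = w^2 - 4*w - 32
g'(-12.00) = -28.00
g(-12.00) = 160.00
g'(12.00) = 20.00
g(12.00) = 64.00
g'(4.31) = 4.62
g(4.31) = -30.66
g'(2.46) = 0.92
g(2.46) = -35.79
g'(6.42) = 8.84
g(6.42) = -16.46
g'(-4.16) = -12.32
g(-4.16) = 1.95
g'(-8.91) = -21.82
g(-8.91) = 83.03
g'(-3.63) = -11.26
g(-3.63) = -4.30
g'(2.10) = 0.20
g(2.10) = -35.99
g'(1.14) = -1.72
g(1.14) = -35.26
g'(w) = 2*w - 4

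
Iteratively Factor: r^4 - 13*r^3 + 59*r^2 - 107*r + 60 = (r - 5)*(r^3 - 8*r^2 + 19*r - 12) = (r - 5)*(r - 3)*(r^2 - 5*r + 4) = (r - 5)*(r - 3)*(r - 1)*(r - 4)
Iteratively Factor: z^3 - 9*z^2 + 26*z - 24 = (z - 2)*(z^2 - 7*z + 12) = (z - 3)*(z - 2)*(z - 4)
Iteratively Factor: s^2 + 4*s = (s)*(s + 4)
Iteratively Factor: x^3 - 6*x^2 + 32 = (x + 2)*(x^2 - 8*x + 16) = (x - 4)*(x + 2)*(x - 4)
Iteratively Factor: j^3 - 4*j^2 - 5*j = (j)*(j^2 - 4*j - 5) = j*(j + 1)*(j - 5)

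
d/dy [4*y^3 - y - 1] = 12*y^2 - 1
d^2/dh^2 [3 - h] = 0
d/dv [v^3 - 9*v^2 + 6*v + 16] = 3*v^2 - 18*v + 6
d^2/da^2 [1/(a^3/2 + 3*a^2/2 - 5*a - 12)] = 4*(-3*(a + 1)*(a^3 + 3*a^2 - 10*a - 24) + (3*a^2 + 6*a - 10)^2)/(a^3 + 3*a^2 - 10*a - 24)^3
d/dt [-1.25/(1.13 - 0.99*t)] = -1.2375/(0.99*t - 1.13)^2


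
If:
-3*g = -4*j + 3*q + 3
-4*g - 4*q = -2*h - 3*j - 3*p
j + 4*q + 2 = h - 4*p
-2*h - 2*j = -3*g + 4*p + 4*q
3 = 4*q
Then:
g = -38/3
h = -445/48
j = -131/16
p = -73/48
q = 3/4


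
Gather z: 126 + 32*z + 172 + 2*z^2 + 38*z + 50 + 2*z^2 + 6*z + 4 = 4*z^2 + 76*z + 352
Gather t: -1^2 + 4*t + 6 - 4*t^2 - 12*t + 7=-4*t^2 - 8*t + 12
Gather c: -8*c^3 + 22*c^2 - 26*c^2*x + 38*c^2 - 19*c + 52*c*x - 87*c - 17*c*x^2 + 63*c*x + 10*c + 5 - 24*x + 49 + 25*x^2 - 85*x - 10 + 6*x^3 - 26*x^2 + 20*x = -8*c^3 + c^2*(60 - 26*x) + c*(-17*x^2 + 115*x - 96) + 6*x^3 - x^2 - 89*x + 44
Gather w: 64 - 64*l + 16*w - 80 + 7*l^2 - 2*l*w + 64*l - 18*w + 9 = 7*l^2 + w*(-2*l - 2) - 7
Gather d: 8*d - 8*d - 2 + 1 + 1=0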